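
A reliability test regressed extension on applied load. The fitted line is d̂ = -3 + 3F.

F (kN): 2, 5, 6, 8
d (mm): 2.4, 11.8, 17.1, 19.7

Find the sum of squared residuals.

F=2: d̂ = -3 + 3·2 = 3; e = 2.4 − 3 = -0.6
F=5: d̂ = -3 + 3·5 = 12; e = 11.8 − 12 = -0.2
F=6: d̂ = -3 + 3·6 = 15; e = 17.1 − 15 = 2.1
F=8: d̂ = -3 + 3·8 = 21; e = 19.7 − 21 = -1.3
SSE = 0.36 + 0.04 + 4.41 + 1.69 = 6.5

SSE = 6.5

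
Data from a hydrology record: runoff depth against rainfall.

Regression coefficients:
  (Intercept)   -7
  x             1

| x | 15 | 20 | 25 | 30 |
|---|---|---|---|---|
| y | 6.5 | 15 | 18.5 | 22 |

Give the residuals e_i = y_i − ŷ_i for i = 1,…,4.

-1.5, 2, 0.5, -1

x=15: ŷ = -7 + 15 = 8; e = 6.5 − 8 = -1.5
x=20: ŷ = -7 + 20 = 13; e = 15 − 13 = 2
x=25: ŷ = -7 + 25 = 18; e = 18.5 − 18 = 0.5
x=30: ŷ = -7 + 30 = 23; e = 22 − 23 = -1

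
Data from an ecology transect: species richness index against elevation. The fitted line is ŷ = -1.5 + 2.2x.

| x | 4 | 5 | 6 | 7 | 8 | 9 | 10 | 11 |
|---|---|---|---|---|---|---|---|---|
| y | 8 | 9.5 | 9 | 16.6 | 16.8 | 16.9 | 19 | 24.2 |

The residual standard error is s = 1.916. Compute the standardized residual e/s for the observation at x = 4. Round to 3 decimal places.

ŷ = -1.5 + 2.2·4 = 7.3
e = 8 − 7.3 = 0.7
e/s = 0.7 / 1.916 = 0.365

0.365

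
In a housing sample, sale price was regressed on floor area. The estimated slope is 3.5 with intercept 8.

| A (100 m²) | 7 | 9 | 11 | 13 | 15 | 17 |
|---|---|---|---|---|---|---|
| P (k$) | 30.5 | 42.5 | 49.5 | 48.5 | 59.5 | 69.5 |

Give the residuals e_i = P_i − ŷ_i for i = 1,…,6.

-2, 3, 3, -5, -1, 2

A=7: ŷ = 8 + 3.5·7 = 32.5; e = 30.5 − 32.5 = -2
A=9: ŷ = 8 + 3.5·9 = 39.5; e = 42.5 − 39.5 = 3
A=11: ŷ = 8 + 3.5·11 = 46.5; e = 49.5 − 46.5 = 3
A=13: ŷ = 8 + 3.5·13 = 53.5; e = 48.5 − 53.5 = -5
A=15: ŷ = 8 + 3.5·15 = 60.5; e = 59.5 − 60.5 = -1
A=17: ŷ = 8 + 3.5·17 = 67.5; e = 69.5 − 67.5 = 2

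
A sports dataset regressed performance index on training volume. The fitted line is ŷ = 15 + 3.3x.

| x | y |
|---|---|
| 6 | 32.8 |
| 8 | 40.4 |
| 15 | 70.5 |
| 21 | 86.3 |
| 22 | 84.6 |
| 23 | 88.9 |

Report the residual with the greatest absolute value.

x=6: ŷ = 15 + 3.3·6 = 34.8; e = 32.8 − 34.8 = -2
x=8: ŷ = 15 + 3.3·8 = 41.4; e = 40.4 − 41.4 = -1
x=15: ŷ = 15 + 3.3·15 = 64.5; e = 70.5 − 64.5 = 6
x=21: ŷ = 15 + 3.3·21 = 84.3; e = 86.3 − 84.3 = 2
x=22: ŷ = 15 + 3.3·22 = 87.6; e = 84.6 − 87.6 = -3
x=23: ŷ = 15 + 3.3·23 = 90.9; e = 88.9 − 90.9 = -2
Largest |e| is 6 at x = 15, residual 6.

e = 6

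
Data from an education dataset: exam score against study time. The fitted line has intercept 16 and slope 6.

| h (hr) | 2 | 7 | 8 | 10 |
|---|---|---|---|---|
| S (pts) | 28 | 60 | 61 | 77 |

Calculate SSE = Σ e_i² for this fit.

SSE = 14

h=2: Ŝ = 16 + 6·2 = 28; e = 28 − 28 = 0
h=7: Ŝ = 16 + 6·7 = 58; e = 60 − 58 = 2
h=8: Ŝ = 16 + 6·8 = 64; e = 61 − 64 = -3
h=10: Ŝ = 16 + 6·10 = 76; e = 77 − 76 = 1
SSE = 0 + 4 + 9 + 1 = 14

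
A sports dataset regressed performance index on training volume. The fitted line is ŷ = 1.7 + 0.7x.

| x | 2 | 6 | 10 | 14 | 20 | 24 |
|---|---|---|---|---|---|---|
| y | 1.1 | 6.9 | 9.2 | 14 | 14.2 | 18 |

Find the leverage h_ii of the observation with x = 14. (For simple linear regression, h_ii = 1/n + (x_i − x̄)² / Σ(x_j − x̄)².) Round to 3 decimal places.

x̄ = (2 + 6 + 10 + 14 + 20 + 24)/6 = 12.6667
Σ(x − x̄)² = 113.778 + 44.4444 + 7.11111 + 1.77778 + 53.7778 + 128.444 = 349.333
h = 1/6 + (1.33333)²/349.333 = 0.166667 + 0.00508906 = 0.172

h = 0.172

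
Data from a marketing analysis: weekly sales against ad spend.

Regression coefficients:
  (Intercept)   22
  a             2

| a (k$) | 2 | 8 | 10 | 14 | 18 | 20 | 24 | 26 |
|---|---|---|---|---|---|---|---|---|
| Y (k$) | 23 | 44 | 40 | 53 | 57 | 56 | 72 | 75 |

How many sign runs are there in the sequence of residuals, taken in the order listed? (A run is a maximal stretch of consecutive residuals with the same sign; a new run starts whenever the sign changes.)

a=2: ŷ = 22 + 2·2 = 26; r = 23 − 26 = -3
a=8: ŷ = 22 + 2·8 = 38; r = 44 − 38 = 6
a=10: ŷ = 22 + 2·10 = 42; r = 40 − 42 = -2
a=14: ŷ = 22 + 2·14 = 50; r = 53 − 50 = 3
a=18: ŷ = 22 + 2·18 = 58; r = 57 − 58 = -1
a=20: ŷ = 22 + 2·20 = 62; r = 56 − 62 = -6
a=24: ŷ = 22 + 2·24 = 70; r = 72 − 70 = 2
a=26: ŷ = 22 + 2·26 = 74; r = 75 − 74 = 1
Signs: − + − + − − + +
Runs: −×1, +×1, −×1, +×1, −×2, +×2 → 6

6 runs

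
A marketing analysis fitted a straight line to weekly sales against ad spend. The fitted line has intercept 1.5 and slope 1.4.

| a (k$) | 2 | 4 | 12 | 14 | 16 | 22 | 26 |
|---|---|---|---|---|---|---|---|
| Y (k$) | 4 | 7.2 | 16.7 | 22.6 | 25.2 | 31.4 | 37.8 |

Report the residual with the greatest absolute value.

a=2: Ŷ = 1.5 + 1.4·2 = 4.3; e = 4 − 4.3 = -0.3
a=4: Ŷ = 1.5 + 1.4·4 = 7.1; e = 7.2 − 7.1 = 0.1
a=12: Ŷ = 1.5 + 1.4·12 = 18.3; e = 16.7 − 18.3 = -1.6
a=14: Ŷ = 1.5 + 1.4·14 = 21.1; e = 22.6 − 21.1 = 1.5
a=16: Ŷ = 1.5 + 1.4·16 = 23.9; e = 25.2 − 23.9 = 1.3
a=22: Ŷ = 1.5 + 1.4·22 = 32.3; e = 31.4 − 32.3 = -0.9
a=26: Ŷ = 1.5 + 1.4·26 = 37.9; e = 37.8 − 37.9 = -0.1
Largest |e| is 1.6 at a = 12, residual -1.6.

e = -1.6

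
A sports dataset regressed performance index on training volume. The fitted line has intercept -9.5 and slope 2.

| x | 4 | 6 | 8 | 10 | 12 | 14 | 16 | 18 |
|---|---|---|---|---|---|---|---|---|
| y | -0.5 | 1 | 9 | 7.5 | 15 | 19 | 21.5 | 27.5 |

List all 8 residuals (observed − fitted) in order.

x=4: ŷ = -9.5 + 2·4 = -1.5; r = -0.5 − (-1.5) = 1
x=6: ŷ = -9.5 + 2·6 = 2.5; r = 1 − 2.5 = -1.5
x=8: ŷ = -9.5 + 2·8 = 6.5; r = 9 − 6.5 = 2.5
x=10: ŷ = -9.5 + 2·10 = 10.5; r = 7.5 − 10.5 = -3
x=12: ŷ = -9.5 + 2·12 = 14.5; r = 15 − 14.5 = 0.5
x=14: ŷ = -9.5 + 2·14 = 18.5; r = 19 − 18.5 = 0.5
x=16: ŷ = -9.5 + 2·16 = 22.5; r = 21.5 − 22.5 = -1
x=18: ŷ = -9.5 + 2·18 = 26.5; r = 27.5 − 26.5 = 1

1, -1.5, 2.5, -3, 0.5, 0.5, -1, 1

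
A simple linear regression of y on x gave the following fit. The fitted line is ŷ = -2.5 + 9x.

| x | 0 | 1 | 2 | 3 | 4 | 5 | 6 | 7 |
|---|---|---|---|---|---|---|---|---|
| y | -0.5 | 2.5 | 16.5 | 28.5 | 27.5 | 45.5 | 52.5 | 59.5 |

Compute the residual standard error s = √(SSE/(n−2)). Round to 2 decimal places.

x=0: ŷ = -2.5 + 9·0 = -2.5; e = -0.5 − (-2.5) = 2
x=1: ŷ = -2.5 + 9·1 = 6.5; e = 2.5 − 6.5 = -4
x=2: ŷ = -2.5 + 9·2 = 15.5; e = 16.5 − 15.5 = 1
x=3: ŷ = -2.5 + 9·3 = 24.5; e = 28.5 − 24.5 = 4
x=4: ŷ = -2.5 + 9·4 = 33.5; e = 27.5 − 33.5 = -6
x=5: ŷ = -2.5 + 9·5 = 42.5; e = 45.5 − 42.5 = 3
x=6: ŷ = -2.5 + 9·6 = 51.5; e = 52.5 − 51.5 = 1
x=7: ŷ = -2.5 + 9·7 = 60.5; e = 59.5 − 60.5 = -1
SSE = 4 + 16 + 1 + 16 + 36 + 9 + 1 + 1 = 84
s = √(84/6) = √14 ≈ 3.74

s = 3.74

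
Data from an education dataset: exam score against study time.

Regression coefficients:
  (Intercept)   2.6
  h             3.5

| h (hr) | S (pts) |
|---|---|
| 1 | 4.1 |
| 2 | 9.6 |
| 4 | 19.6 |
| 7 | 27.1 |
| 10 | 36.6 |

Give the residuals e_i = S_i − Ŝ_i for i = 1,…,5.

-2, 0, 3, 0, -1

h=1: Ŝ = 2.6 + 3.5·1 = 6.1; e = 4.1 − 6.1 = -2
h=2: Ŝ = 2.6 + 3.5·2 = 9.6; e = 9.6 − 9.6 = 0
h=4: Ŝ = 2.6 + 3.5·4 = 16.6; e = 19.6 − 16.6 = 3
h=7: Ŝ = 2.6 + 3.5·7 = 27.1; e = 27.1 − 27.1 = 0
h=10: Ŝ = 2.6 + 3.5·10 = 37.6; e = 36.6 − 37.6 = -1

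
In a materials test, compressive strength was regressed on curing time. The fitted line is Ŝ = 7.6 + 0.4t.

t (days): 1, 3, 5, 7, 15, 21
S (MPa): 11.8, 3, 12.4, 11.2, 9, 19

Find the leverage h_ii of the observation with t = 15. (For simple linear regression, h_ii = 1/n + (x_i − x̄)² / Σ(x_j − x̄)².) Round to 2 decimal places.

t̄ = (1 + 3 + 5 + 7 + 15 + 21)/6 = 8.66667
Σ(t − t̄)² = 58.7778 + 32.1111 + 13.4444 + 2.77778 + 40.1111 + 152.111 = 299.333
h = 1/6 + (6.33333)²/299.333 = 0.166667 + 0.134001 = 0.30

h = 0.30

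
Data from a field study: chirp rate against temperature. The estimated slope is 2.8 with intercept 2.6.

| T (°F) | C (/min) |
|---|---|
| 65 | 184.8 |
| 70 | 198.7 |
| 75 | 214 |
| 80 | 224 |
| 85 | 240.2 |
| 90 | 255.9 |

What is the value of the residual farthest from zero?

T=65: ŷ = 2.6 + 2.8·65 = 184.6; r = 184.8 − 184.6 = 0.2
T=70: ŷ = 2.6 + 2.8·70 = 198.6; r = 198.7 − 198.6 = 0.1
T=75: ŷ = 2.6 + 2.8·75 = 212.6; r = 214 − 212.6 = 1.4
T=80: ŷ = 2.6 + 2.8·80 = 226.6; r = 224 − 226.6 = -2.6
T=85: ŷ = 2.6 + 2.8·85 = 240.6; r = 240.2 − 240.6 = -0.4
T=90: ŷ = 2.6 + 2.8·90 = 254.6; r = 255.9 − 254.6 = 1.3
Largest |r| is 2.6 at T = 80, residual -2.6.

r = -2.6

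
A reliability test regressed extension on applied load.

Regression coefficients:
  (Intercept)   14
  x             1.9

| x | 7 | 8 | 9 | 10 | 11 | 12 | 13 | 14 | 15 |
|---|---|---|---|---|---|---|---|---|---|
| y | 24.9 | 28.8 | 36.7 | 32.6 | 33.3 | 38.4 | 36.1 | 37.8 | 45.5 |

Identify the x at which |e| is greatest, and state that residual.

x = 9, e = 5.6

x=7: ŷ = 14 + 1.9·7 = 27.3; e = 24.9 − 27.3 = -2.4
x=8: ŷ = 14 + 1.9·8 = 29.2; e = 28.8 − 29.2 = -0.4
x=9: ŷ = 14 + 1.9·9 = 31.1; e = 36.7 − 31.1 = 5.6
x=10: ŷ = 14 + 1.9·10 = 33; e = 32.6 − 33 = -0.4
x=11: ŷ = 14 + 1.9·11 = 34.9; e = 33.3 − 34.9 = -1.6
x=12: ŷ = 14 + 1.9·12 = 36.8; e = 38.4 − 36.8 = 1.6
x=13: ŷ = 14 + 1.9·13 = 38.7; e = 36.1 − 38.7 = -2.6
x=14: ŷ = 14 + 1.9·14 = 40.6; e = 37.8 − 40.6 = -2.8
x=15: ŷ = 14 + 1.9·15 = 42.5; e = 45.5 − 42.5 = 3
Largest |e| is 5.6 at x = 9, residual 5.6.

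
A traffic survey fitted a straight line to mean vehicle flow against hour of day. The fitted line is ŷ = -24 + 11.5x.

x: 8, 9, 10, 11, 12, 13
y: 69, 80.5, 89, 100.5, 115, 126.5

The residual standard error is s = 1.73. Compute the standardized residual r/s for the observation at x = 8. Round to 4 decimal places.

0.5780

ŷ = -24 + 11.5·8 = 68
r = 69 − 68 = 1
r/s = 1 / 1.73 = 0.5780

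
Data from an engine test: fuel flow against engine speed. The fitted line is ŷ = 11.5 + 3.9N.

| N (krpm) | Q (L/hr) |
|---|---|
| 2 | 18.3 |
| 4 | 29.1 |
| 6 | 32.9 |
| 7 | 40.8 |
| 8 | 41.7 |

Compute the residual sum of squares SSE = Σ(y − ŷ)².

SSE = 14

N=2: ŷ = 11.5 + 3.9·2 = 19.3; r = 18.3 − 19.3 = -1
N=4: ŷ = 11.5 + 3.9·4 = 27.1; r = 29.1 − 27.1 = 2
N=6: ŷ = 11.5 + 3.9·6 = 34.9; r = 32.9 − 34.9 = -2
N=7: ŷ = 11.5 + 3.9·7 = 38.8; r = 40.8 − 38.8 = 2
N=8: ŷ = 11.5 + 3.9·8 = 42.7; r = 41.7 − 42.7 = -1
SSE = 1 + 4 + 4 + 4 + 1 = 14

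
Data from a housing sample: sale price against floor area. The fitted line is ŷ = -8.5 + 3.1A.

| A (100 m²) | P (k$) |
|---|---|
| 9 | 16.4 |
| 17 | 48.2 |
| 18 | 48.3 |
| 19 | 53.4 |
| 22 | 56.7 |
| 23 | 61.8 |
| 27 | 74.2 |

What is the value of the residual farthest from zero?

A=9: ŷ = -8.5 + 3.1·9 = 19.4; r = 16.4 − 19.4 = -3
A=17: ŷ = -8.5 + 3.1·17 = 44.2; r = 48.2 − 44.2 = 4
A=18: ŷ = -8.5 + 3.1·18 = 47.3; r = 48.3 − 47.3 = 1
A=19: ŷ = -8.5 + 3.1·19 = 50.4; r = 53.4 − 50.4 = 3
A=22: ŷ = -8.5 + 3.1·22 = 59.7; r = 56.7 − 59.7 = -3
A=23: ŷ = -8.5 + 3.1·23 = 62.8; r = 61.8 − 62.8 = -1
A=27: ŷ = -8.5 + 3.1·27 = 75.2; r = 74.2 − 75.2 = -1
Largest |r| is 4 at A = 17, residual 4.

r = 4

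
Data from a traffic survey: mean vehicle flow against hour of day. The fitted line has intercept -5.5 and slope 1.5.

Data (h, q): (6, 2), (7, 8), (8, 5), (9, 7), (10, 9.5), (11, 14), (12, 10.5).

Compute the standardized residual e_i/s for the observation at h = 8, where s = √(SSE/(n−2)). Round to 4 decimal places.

-0.6396

h=6: ŷ = -5.5 + 1.5·6 = 3.5; e = 2 − 3.5 = -1.5
h=7: ŷ = -5.5 + 1.5·7 = 5; e = 8 − 5 = 3
h=8: ŷ = -5.5 + 1.5·8 = 6.5; e = 5 − 6.5 = -1.5
h=9: ŷ = -5.5 + 1.5·9 = 8; e = 7 − 8 = -1
h=10: ŷ = -5.5 + 1.5·10 = 9.5; e = 9.5 − 9.5 = 0
h=11: ŷ = -5.5 + 1.5·11 = 11; e = 14 − 11 = 3
h=12: ŷ = -5.5 + 1.5·12 = 12.5; e = 10.5 − 12.5 = -2
SSE = 2.25 + 9 + 2.25 + 1 + 0 + 9 + 4 = 27.5
s = √(27.5/5) = 2.34521
e/s = -1.5 / 2.34521 = -0.6396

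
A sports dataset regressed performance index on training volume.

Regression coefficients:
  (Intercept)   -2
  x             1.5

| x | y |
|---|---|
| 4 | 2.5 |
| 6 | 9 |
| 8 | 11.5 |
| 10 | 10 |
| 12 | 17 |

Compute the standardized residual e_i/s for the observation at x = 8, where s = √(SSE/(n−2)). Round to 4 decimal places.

0.6040

x=4: ŷ = -2 + 1.5·4 = 4; e = 2.5 − 4 = -1.5
x=6: ŷ = -2 + 1.5·6 = 7; e = 9 − 7 = 2
x=8: ŷ = -2 + 1.5·8 = 10; e = 11.5 − 10 = 1.5
x=10: ŷ = -2 + 1.5·10 = 13; e = 10 − 13 = -3
x=12: ŷ = -2 + 1.5·12 = 16; e = 17 − 16 = 1
SSE = 2.25 + 4 + 2.25 + 9 + 1 = 18.5
s = √(18.5/3) = 2.48328
e/s = 1.5 / 2.48328 = 0.6040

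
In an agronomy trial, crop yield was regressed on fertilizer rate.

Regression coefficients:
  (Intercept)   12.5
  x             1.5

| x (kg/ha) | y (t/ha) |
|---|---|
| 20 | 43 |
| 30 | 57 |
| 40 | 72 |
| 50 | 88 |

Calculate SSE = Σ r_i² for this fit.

x=20: ŷ = 12.5 + 1.5·20 = 42.5; r = 43 − 42.5 = 0.5
x=30: ŷ = 12.5 + 1.5·30 = 57.5; r = 57 − 57.5 = -0.5
x=40: ŷ = 12.5 + 1.5·40 = 72.5; r = 72 − 72.5 = -0.5
x=50: ŷ = 12.5 + 1.5·50 = 87.5; r = 88 − 87.5 = 0.5
SSE = 0.25 + 0.25 + 0.25 + 0.25 = 1

SSE = 1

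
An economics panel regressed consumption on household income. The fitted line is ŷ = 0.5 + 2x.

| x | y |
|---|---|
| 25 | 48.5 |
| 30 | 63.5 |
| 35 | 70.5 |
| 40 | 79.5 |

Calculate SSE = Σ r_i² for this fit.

SSE = 14

x=25: ŷ = 0.5 + 2·25 = 50.5; r = 48.5 − 50.5 = -2
x=30: ŷ = 0.5 + 2·30 = 60.5; r = 63.5 − 60.5 = 3
x=35: ŷ = 0.5 + 2·35 = 70.5; r = 70.5 − 70.5 = 0
x=40: ŷ = 0.5 + 2·40 = 80.5; r = 79.5 − 80.5 = -1
SSE = 4 + 9 + 0 + 1 = 14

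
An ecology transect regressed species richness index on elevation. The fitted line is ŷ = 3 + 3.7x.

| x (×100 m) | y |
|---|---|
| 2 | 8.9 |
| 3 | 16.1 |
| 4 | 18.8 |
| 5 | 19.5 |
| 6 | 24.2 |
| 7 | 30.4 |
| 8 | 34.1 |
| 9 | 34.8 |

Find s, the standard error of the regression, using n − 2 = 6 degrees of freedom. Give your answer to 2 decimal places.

x=2: ŷ = 3 + 3.7·2 = 10.4; r = 8.9 − 10.4 = -1.5
x=3: ŷ = 3 + 3.7·3 = 14.1; r = 16.1 − 14.1 = 2
x=4: ŷ = 3 + 3.7·4 = 17.8; r = 18.8 − 17.8 = 1
x=5: ŷ = 3 + 3.7·5 = 21.5; r = 19.5 − 21.5 = -2
x=6: ŷ = 3 + 3.7·6 = 25.2; r = 24.2 − 25.2 = -1
x=7: ŷ = 3 + 3.7·7 = 28.9; r = 30.4 − 28.9 = 1.5
x=8: ŷ = 3 + 3.7·8 = 32.6; r = 34.1 − 32.6 = 1.5
x=9: ŷ = 3 + 3.7·9 = 36.3; r = 34.8 − 36.3 = -1.5
SSE = 2.25 + 4 + 1 + 4 + 1 + 2.25 + 2.25 + 2.25 = 19
s = √(19/6) = √3.16667 ≈ 1.78

s = 1.78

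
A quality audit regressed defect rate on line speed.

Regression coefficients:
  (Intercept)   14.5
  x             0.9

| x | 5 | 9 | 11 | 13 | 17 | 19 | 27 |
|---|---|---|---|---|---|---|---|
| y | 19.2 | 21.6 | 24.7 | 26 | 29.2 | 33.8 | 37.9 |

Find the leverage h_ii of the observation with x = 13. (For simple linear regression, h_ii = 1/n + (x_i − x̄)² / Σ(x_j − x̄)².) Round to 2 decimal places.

x̄ = (5 + 9 + 11 + 13 + 17 + 19 + 27)/7 = 14.4286
Σ(x − x̄)² = 88.898 + 29.4694 + 11.7551 + 2.04082 + 6.61224 + 20.898 + 158.041 = 317.714
h = 1/7 + (-1.42857)²/317.714 = 0.142857 + 0.00642343 = 0.15

h = 0.15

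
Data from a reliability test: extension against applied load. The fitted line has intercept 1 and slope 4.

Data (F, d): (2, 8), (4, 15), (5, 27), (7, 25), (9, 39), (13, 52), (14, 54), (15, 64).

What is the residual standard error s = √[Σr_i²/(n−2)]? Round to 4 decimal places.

s = 3.6515

F=2: ŷ = 1 + 4·2 = 9; r = 8 − 9 = -1
F=4: ŷ = 1 + 4·4 = 17; r = 15 − 17 = -2
F=5: ŷ = 1 + 4·5 = 21; r = 27 − 21 = 6
F=7: ŷ = 1 + 4·7 = 29; r = 25 − 29 = -4
F=9: ŷ = 1 + 4·9 = 37; r = 39 − 37 = 2
F=13: ŷ = 1 + 4·13 = 53; r = 52 − 53 = -1
F=14: ŷ = 1 + 4·14 = 57; r = 54 − 57 = -3
F=15: ŷ = 1 + 4·15 = 61; r = 64 − 61 = 3
SSE = 1 + 4 + 36 + 16 + 4 + 1 + 9 + 9 = 80
s = √(80/6) = √13.3333 ≈ 3.6515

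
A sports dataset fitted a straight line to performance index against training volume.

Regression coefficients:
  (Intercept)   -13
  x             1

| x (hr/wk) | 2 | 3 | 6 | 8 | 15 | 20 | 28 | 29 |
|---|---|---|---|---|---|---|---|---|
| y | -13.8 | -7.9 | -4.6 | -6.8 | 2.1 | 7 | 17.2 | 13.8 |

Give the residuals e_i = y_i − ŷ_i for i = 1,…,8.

x=2: ŷ = -13 + 2 = -11; e = -13.8 − (-11) = -2.8
x=3: ŷ = -13 + 3 = -10; e = -7.9 − (-10) = 2.1
x=6: ŷ = -13 + 6 = -7; e = -4.6 − (-7) = 2.4
x=8: ŷ = -13 + 8 = -5; e = -6.8 − (-5) = -1.8
x=15: ŷ = -13 + 15 = 2; e = 2.1 − 2 = 0.1
x=20: ŷ = -13 + 20 = 7; e = 7 − 7 = 0
x=28: ŷ = -13 + 28 = 15; e = 17.2 − 15 = 2.2
x=29: ŷ = -13 + 29 = 16; e = 13.8 − 16 = -2.2

-2.8, 2.1, 2.4, -1.8, 0.1, 0, 2.2, -2.2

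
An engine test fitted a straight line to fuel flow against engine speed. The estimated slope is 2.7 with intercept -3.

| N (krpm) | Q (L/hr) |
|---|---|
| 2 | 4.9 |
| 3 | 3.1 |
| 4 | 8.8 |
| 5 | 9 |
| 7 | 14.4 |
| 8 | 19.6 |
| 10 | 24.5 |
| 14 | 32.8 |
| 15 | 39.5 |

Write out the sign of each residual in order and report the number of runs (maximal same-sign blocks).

N=2: ŷ = -3 + 2.7·2 = 2.4; e = 4.9 − 2.4 = 2.5
N=3: ŷ = -3 + 2.7·3 = 5.1; e = 3.1 − 5.1 = -2
N=4: ŷ = -3 + 2.7·4 = 7.8; e = 8.8 − 7.8 = 1
N=5: ŷ = -3 + 2.7·5 = 10.5; e = 9 − 10.5 = -1.5
N=7: ŷ = -3 + 2.7·7 = 15.9; e = 14.4 − 15.9 = -1.5
N=8: ŷ = -3 + 2.7·8 = 18.6; e = 19.6 − 18.6 = 1
N=10: ŷ = -3 + 2.7·10 = 24; e = 24.5 − 24 = 0.5
N=14: ŷ = -3 + 2.7·14 = 34.8; e = 32.8 − 34.8 = -2
N=15: ŷ = -3 + 2.7·15 = 37.5; e = 39.5 − 37.5 = 2
Signs: + − + − − + + − +
Runs: +×1, −×1, +×1, −×2, +×2, −×1, +×1 → 7

7 runs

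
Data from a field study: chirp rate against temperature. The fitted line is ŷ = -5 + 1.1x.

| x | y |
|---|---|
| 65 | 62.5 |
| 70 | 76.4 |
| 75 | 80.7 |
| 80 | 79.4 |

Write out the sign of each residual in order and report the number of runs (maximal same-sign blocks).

3 runs

x=65: ŷ = -5 + 1.1·65 = 66.5; e = 62.5 − 66.5 = -4
x=70: ŷ = -5 + 1.1·70 = 72; e = 76.4 − 72 = 4.4
x=75: ŷ = -5 + 1.1·75 = 77.5; e = 80.7 − 77.5 = 3.2
x=80: ŷ = -5 + 1.1·80 = 83; e = 79.4 − 83 = -3.6
Signs: − + + −
Runs: −×1, +×2, −×1 → 3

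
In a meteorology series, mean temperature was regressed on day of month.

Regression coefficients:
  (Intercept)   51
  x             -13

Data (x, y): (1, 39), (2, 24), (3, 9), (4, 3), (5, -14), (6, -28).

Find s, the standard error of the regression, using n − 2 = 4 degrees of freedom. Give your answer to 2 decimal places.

x=1: ŷ = 51 − 13·1 = 38; r = 39 − 38 = 1
x=2: ŷ = 51 − 13·2 = 25; r = 24 − 25 = -1
x=3: ŷ = 51 − 13·3 = 12; r = 9 − 12 = -3
x=4: ŷ = 51 − 13·4 = -1; r = 3 − (-1) = 4
x=5: ŷ = 51 − 13·5 = -14; r = -14 − (-14) = 0
x=6: ŷ = 51 − 13·6 = -27; r = -28 − (-27) = -1
SSE = 1 + 1 + 9 + 16 + 0 + 1 = 28
s = √(28/4) = √7 ≈ 2.65

s = 2.65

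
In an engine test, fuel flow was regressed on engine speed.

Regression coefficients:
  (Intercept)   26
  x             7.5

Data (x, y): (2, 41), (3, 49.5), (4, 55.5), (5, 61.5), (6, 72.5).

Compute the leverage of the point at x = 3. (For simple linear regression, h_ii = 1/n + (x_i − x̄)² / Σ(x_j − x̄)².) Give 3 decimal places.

x̄ = (2 + 3 + 4 + 5 + 6)/5 = 4
Σ(x − x̄)² = 4 + 1 + 0 + 1 + 4 = 10
h = 1/5 + (-1)²/10 = 0.2 + 0.1 = 0.300

h = 0.300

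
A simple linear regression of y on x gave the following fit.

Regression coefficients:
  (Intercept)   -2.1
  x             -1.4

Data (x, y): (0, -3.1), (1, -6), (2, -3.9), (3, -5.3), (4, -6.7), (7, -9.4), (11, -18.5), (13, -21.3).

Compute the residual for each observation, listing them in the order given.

x=0: ŷ = -2.1 − 1.4·0 = -2.1; r = -3.1 − (-2.1) = -1
x=1: ŷ = -2.1 − 1.4·1 = -3.5; r = -6 − (-3.5) = -2.5
x=2: ŷ = -2.1 − 1.4·2 = -4.9; r = -3.9 − (-4.9) = 1
x=3: ŷ = -2.1 − 1.4·3 = -6.3; r = -5.3 − (-6.3) = 1
x=4: ŷ = -2.1 − 1.4·4 = -7.7; r = -6.7 − (-7.7) = 1
x=7: ŷ = -2.1 − 1.4·7 = -11.9; r = -9.4 − (-11.9) = 2.5
x=11: ŷ = -2.1 − 1.4·11 = -17.5; r = -18.5 − (-17.5) = -1
x=13: ŷ = -2.1 − 1.4·13 = -20.3; r = -21.3 − (-20.3) = -1

-1, -2.5, 1, 1, 1, 2.5, -1, -1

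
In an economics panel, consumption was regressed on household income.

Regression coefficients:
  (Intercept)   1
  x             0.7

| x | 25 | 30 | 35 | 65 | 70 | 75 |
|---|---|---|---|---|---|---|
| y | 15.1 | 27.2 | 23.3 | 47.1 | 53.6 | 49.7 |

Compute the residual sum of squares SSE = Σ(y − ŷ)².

x=25: ŷ = 1 + 0.7·25 = 18.5; r = 15.1 − 18.5 = -3.4
x=30: ŷ = 1 + 0.7·30 = 22; r = 27.2 − 22 = 5.2
x=35: ŷ = 1 + 0.7·35 = 25.5; r = 23.3 − 25.5 = -2.2
x=65: ŷ = 1 + 0.7·65 = 46.5; r = 47.1 − 46.5 = 0.6
x=70: ŷ = 1 + 0.7·70 = 50; r = 53.6 − 50 = 3.6
x=75: ŷ = 1 + 0.7·75 = 53.5; r = 49.7 − 53.5 = -3.8
SSE = 11.56 + 27.04 + 4.84 + 0.36 + 12.96 + 14.44 = 71.2

SSE = 71.2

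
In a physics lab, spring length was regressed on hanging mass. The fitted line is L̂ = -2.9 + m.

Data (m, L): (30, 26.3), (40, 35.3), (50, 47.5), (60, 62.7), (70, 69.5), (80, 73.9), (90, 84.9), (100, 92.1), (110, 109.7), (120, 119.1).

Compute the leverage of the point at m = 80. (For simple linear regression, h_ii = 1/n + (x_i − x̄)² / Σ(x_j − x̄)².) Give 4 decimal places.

m̄ = (30 + 40 + 50 + 60 + 70 + 80 + 90 + 100 + 110 + 120)/10 = 75
Σ(m − m̄)² = 2025 + 1225 + 625 + 225 + 25 + 25 + 225 + 625 + 1225 + 2025 = 8250
h = 1/10 + (5)²/8250 = 0.1 + 0.0030303 = 0.1030

h = 0.1030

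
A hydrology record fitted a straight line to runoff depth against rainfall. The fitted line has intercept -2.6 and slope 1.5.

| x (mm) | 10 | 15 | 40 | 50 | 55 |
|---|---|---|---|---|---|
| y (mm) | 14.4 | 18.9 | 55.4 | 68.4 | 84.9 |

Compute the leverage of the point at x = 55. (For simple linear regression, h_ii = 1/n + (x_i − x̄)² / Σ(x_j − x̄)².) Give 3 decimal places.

h = 0.464

x̄ = (10 + 15 + 40 + 50 + 55)/5 = 34
Σ(x − x̄)² = 576 + 361 + 36 + 256 + 441 = 1670
h = 1/5 + (21)²/1670 = 0.2 + 0.264072 = 0.464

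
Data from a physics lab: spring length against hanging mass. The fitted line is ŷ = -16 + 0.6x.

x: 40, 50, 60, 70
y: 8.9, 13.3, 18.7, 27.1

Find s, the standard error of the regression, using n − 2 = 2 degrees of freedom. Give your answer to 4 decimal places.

s = 1.4491

x=40: ŷ = -16 + 0.6·40 = 8; e = 8.9 − 8 = 0.9
x=50: ŷ = -16 + 0.6·50 = 14; e = 13.3 − 14 = -0.7
x=60: ŷ = -16 + 0.6·60 = 20; e = 18.7 − 20 = -1.3
x=70: ŷ = -16 + 0.6·70 = 26; e = 27.1 − 26 = 1.1
SSE = 0.81 + 0.49 + 1.69 + 1.21 = 4.2
s = √(4.2/2) = √2.1 ≈ 1.4491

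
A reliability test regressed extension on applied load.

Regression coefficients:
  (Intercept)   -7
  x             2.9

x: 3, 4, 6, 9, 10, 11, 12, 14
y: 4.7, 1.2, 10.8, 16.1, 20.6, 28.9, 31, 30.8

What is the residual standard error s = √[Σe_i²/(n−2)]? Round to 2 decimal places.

s = 3.31

x=3: ŷ = -7 + 2.9·3 = 1.7; e = 4.7 − 1.7 = 3
x=4: ŷ = -7 + 2.9·4 = 4.6; e = 1.2 − 4.6 = -3.4
x=6: ŷ = -7 + 2.9·6 = 10.4; e = 10.8 − 10.4 = 0.4
x=9: ŷ = -7 + 2.9·9 = 19.1; e = 16.1 − 19.1 = -3
x=10: ŷ = -7 + 2.9·10 = 22; e = 20.6 − 22 = -1.4
x=11: ŷ = -7 + 2.9·11 = 24.9; e = 28.9 − 24.9 = 4
x=12: ŷ = -7 + 2.9·12 = 27.8; e = 31 − 27.8 = 3.2
x=14: ŷ = -7 + 2.9·14 = 33.6; e = 30.8 − 33.6 = -2.8
SSE = 9 + 11.56 + 0.16 + 9 + 1.96 + 16 + 10.24 + 7.84 = 65.76
s = √(65.76/6) = √10.96 ≈ 3.31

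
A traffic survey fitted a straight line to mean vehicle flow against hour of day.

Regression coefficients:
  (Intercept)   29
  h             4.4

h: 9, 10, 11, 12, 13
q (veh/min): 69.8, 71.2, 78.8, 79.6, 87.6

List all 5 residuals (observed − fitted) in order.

h=9: q̂ = 29 + 4.4·9 = 68.6; e = 69.8 − 68.6 = 1.2
h=10: q̂ = 29 + 4.4·10 = 73; e = 71.2 − 73 = -1.8
h=11: q̂ = 29 + 4.4·11 = 77.4; e = 78.8 − 77.4 = 1.4
h=12: q̂ = 29 + 4.4·12 = 81.8; e = 79.6 − 81.8 = -2.2
h=13: q̂ = 29 + 4.4·13 = 86.2; e = 87.6 − 86.2 = 1.4

1.2, -1.8, 1.4, -2.2, 1.4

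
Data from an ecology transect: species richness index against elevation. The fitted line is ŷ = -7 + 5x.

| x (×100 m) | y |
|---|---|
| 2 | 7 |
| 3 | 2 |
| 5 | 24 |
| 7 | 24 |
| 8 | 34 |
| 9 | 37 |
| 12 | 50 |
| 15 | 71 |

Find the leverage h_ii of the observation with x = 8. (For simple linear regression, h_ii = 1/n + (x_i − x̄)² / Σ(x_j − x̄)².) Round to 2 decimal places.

h = 0.13

x̄ = (2 + 3 + 5 + 7 + 8 + 9 + 12 + 15)/8 = 7.625
Σ(x − x̄)² = 31.6406 + 21.3906 + 6.89062 + 0.390625 + 0.140625 + 1.89062 + 19.1406 + 54.3906 = 135.875
h = 1/8 + (0.375)²/135.875 = 0.125 + 0.00103496 = 0.13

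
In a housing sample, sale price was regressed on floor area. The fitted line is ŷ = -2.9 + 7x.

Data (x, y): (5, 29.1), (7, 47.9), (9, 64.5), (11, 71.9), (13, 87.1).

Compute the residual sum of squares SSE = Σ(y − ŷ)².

x=5: ŷ = -2.9 + 7·5 = 32.1; r = 29.1 − 32.1 = -3
x=7: ŷ = -2.9 + 7·7 = 46.1; r = 47.9 − 46.1 = 1.8
x=9: ŷ = -2.9 + 7·9 = 60.1; r = 64.5 − 60.1 = 4.4
x=11: ŷ = -2.9 + 7·11 = 74.1; r = 71.9 − 74.1 = -2.2
x=13: ŷ = -2.9 + 7·13 = 88.1; r = 87.1 − 88.1 = -1
SSE = 9 + 3.24 + 19.36 + 4.84 + 1 = 37.44

SSE = 37.44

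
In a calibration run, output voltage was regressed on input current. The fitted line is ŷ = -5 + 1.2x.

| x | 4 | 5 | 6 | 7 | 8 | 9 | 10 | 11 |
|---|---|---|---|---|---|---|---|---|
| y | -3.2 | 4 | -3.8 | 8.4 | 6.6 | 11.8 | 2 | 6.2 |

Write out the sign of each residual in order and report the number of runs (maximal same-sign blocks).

x=4: ŷ = -5 + 1.2·4 = -0.2; r = -3.2 − (-0.2) = -3
x=5: ŷ = -5 + 1.2·5 = 1; r = 4 − 1 = 3
x=6: ŷ = -5 + 1.2·6 = 2.2; r = -3.8 − 2.2 = -6
x=7: ŷ = -5 + 1.2·7 = 3.4; r = 8.4 − 3.4 = 5
x=8: ŷ = -5 + 1.2·8 = 4.6; r = 6.6 − 4.6 = 2
x=9: ŷ = -5 + 1.2·9 = 5.8; r = 11.8 − 5.8 = 6
x=10: ŷ = -5 + 1.2·10 = 7; r = 2 − 7 = -5
x=11: ŷ = -5 + 1.2·11 = 8.2; r = 6.2 − 8.2 = -2
Signs: − + − + + + − −
Runs: −×1, +×1, −×1, +×3, −×2 → 5

5 runs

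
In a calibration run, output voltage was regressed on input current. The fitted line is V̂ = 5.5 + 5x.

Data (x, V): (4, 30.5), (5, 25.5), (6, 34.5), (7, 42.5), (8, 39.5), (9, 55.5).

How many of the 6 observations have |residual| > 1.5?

x=4: V̂ = 5.5 + 5·4 = 25.5; r = 30.5 − 25.5 = 5
x=5: V̂ = 5.5 + 5·5 = 30.5; r = 25.5 − 30.5 = -5
x=6: V̂ = 5.5 + 5·6 = 35.5; r = 34.5 − 35.5 = -1
x=7: V̂ = 5.5 + 5·7 = 40.5; r = 42.5 − 40.5 = 2
x=8: V̂ = 5.5 + 5·8 = 45.5; r = 39.5 − 45.5 = -6
x=9: V̂ = 5.5 + 5·9 = 50.5; r = 55.5 − 50.5 = 5
|r| > 1.5: x=4 (|r|=5), x=5 (|r|=5), x=7 (|r|=2), x=8 (|r|=6), x=9 (|r|=5) → 5

5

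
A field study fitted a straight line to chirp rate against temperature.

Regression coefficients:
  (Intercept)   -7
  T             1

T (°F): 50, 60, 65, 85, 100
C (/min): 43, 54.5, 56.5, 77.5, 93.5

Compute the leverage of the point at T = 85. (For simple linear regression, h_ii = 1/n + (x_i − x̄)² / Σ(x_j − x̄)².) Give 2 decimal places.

h = 0.30

T̄ = (50 + 60 + 65 + 85 + 100)/5 = 72
Σ(T − T̄)² = 484 + 144 + 49 + 169 + 784 = 1630
h = 1/5 + (13)²/1630 = 0.2 + 0.103681 = 0.30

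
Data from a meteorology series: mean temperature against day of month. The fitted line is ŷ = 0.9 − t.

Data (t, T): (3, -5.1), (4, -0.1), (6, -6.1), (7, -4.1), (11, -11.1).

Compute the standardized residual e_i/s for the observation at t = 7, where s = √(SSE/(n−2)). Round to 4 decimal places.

0.7071

t=3: ŷ = 0.9 − 3 = -2.1; e = -5.1 − (-2.1) = -3
t=4: ŷ = 0.9 − 4 = -3.1; e = -0.1 − (-3.1) = 3
t=6: ŷ = 0.9 − 6 = -5.1; e = -6.1 − (-5.1) = -1
t=7: ŷ = 0.9 − 7 = -6.1; e = -4.1 − (-6.1) = 2
t=11: ŷ = 0.9 − 11 = -10.1; e = -11.1 − (-10.1) = -1
SSE = 9 + 9 + 1 + 4 + 1 = 24
s = √(24/3) = 2.82843
e/s = 2 / 2.82843 = 0.7071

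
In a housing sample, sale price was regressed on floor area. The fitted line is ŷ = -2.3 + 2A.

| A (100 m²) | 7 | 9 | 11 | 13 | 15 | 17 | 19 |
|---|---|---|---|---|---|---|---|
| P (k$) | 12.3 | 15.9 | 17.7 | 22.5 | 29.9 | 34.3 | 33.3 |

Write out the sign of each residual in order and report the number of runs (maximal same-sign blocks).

4 runs

A=7: ŷ = -2.3 + 2·7 = 11.7; r = 12.3 − 11.7 = 0.6
A=9: ŷ = -2.3 + 2·9 = 15.7; r = 15.9 − 15.7 = 0.2
A=11: ŷ = -2.3 + 2·11 = 19.7; r = 17.7 − 19.7 = -2
A=13: ŷ = -2.3 + 2·13 = 23.7; r = 22.5 − 23.7 = -1.2
A=15: ŷ = -2.3 + 2·15 = 27.7; r = 29.9 − 27.7 = 2.2
A=17: ŷ = -2.3 + 2·17 = 31.7; r = 34.3 − 31.7 = 2.6
A=19: ŷ = -2.3 + 2·19 = 35.7; r = 33.3 − 35.7 = -2.4
Signs: + + − − + + −
Runs: +×2, −×2, +×2, −×1 → 4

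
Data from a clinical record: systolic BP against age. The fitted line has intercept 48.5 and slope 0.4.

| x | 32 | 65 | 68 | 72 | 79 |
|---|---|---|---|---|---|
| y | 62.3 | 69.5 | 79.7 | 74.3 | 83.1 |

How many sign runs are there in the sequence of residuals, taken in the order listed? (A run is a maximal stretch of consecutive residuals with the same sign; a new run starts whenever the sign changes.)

5 runs

x=32: ŷ = 48.5 + 0.4·32 = 61.3; e = 62.3 − 61.3 = 1
x=65: ŷ = 48.5 + 0.4·65 = 74.5; e = 69.5 − 74.5 = -5
x=68: ŷ = 48.5 + 0.4·68 = 75.7; e = 79.7 − 75.7 = 4
x=72: ŷ = 48.5 + 0.4·72 = 77.3; e = 74.3 − 77.3 = -3
x=79: ŷ = 48.5 + 0.4·79 = 80.1; e = 83.1 − 80.1 = 3
Signs: + − + − +
Runs: +×1, −×1, +×1, −×1, +×1 → 5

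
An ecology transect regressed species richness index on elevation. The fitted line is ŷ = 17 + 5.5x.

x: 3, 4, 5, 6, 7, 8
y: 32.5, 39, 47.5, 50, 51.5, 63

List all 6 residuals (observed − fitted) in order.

x=3: ŷ = 17 + 5.5·3 = 33.5; r = 32.5 − 33.5 = -1
x=4: ŷ = 17 + 5.5·4 = 39; r = 39 − 39 = 0
x=5: ŷ = 17 + 5.5·5 = 44.5; r = 47.5 − 44.5 = 3
x=6: ŷ = 17 + 5.5·6 = 50; r = 50 − 50 = 0
x=7: ŷ = 17 + 5.5·7 = 55.5; r = 51.5 − 55.5 = -4
x=8: ŷ = 17 + 5.5·8 = 61; r = 63 − 61 = 2

-1, 0, 3, 0, -4, 2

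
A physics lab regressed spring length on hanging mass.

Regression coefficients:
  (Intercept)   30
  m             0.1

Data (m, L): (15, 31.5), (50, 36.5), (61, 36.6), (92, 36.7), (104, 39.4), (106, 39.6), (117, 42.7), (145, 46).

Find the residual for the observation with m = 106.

L̂ = 30 + 0.1·106 = 40.6
r = 39.6 − 40.6 = -1

r = -1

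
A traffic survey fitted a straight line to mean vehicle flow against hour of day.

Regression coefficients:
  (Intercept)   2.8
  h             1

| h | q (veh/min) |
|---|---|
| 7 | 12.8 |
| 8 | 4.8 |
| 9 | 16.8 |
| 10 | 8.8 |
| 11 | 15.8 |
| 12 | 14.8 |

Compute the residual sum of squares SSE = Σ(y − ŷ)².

SSE = 90

h=7: q̂ = 2.8 + 7 = 9.8; r = 12.8 − 9.8 = 3
h=8: q̂ = 2.8 + 8 = 10.8; r = 4.8 − 10.8 = -6
h=9: q̂ = 2.8 + 9 = 11.8; r = 16.8 − 11.8 = 5
h=10: q̂ = 2.8 + 10 = 12.8; r = 8.8 − 12.8 = -4
h=11: q̂ = 2.8 + 11 = 13.8; r = 15.8 − 13.8 = 2
h=12: q̂ = 2.8 + 12 = 14.8; r = 14.8 − 14.8 = 0
SSE = 9 + 36 + 25 + 16 + 4 + 0 = 90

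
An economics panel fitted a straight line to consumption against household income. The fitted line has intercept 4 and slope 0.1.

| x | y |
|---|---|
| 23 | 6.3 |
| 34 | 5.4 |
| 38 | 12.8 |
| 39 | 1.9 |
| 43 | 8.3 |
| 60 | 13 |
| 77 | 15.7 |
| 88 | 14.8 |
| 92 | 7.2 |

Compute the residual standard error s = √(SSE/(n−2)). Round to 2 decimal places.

x=23: ŷ = 4 + 0.1·23 = 6.3; r = 6.3 − 6.3 = 0
x=34: ŷ = 4 + 0.1·34 = 7.4; r = 5.4 − 7.4 = -2
x=38: ŷ = 4 + 0.1·38 = 7.8; r = 12.8 − 7.8 = 5
x=39: ŷ = 4 + 0.1·39 = 7.9; r = 1.9 − 7.9 = -6
x=43: ŷ = 4 + 0.1·43 = 8.3; r = 8.3 − 8.3 = 0
x=60: ŷ = 4 + 0.1·60 = 10; r = 13 − 10 = 3
x=77: ŷ = 4 + 0.1·77 = 11.7; r = 15.7 − 11.7 = 4
x=88: ŷ = 4 + 0.1·88 = 12.8; r = 14.8 − 12.8 = 2
x=92: ŷ = 4 + 0.1·92 = 13.2; r = 7.2 − 13.2 = -6
SSE = 0 + 4 + 25 + 36 + 0 + 9 + 16 + 4 + 36 = 130
s = √(130/7) = √18.5714 ≈ 4.31

s = 4.31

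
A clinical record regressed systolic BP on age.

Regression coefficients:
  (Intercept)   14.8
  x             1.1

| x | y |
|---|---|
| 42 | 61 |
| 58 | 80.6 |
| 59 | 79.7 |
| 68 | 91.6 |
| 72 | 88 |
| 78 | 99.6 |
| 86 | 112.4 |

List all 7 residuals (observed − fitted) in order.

0, 2, 0, 2, -6, -1, 3

x=42: ŷ = 14.8 + 1.1·42 = 61; r = 61 − 61 = 0
x=58: ŷ = 14.8 + 1.1·58 = 78.6; r = 80.6 − 78.6 = 2
x=59: ŷ = 14.8 + 1.1·59 = 79.7; r = 79.7 − 79.7 = 0
x=68: ŷ = 14.8 + 1.1·68 = 89.6; r = 91.6 − 89.6 = 2
x=72: ŷ = 14.8 + 1.1·72 = 94; r = 88 − 94 = -6
x=78: ŷ = 14.8 + 1.1·78 = 100.6; r = 99.6 − 100.6 = -1
x=86: ŷ = 14.8 + 1.1·86 = 109.4; r = 112.4 − 109.4 = 3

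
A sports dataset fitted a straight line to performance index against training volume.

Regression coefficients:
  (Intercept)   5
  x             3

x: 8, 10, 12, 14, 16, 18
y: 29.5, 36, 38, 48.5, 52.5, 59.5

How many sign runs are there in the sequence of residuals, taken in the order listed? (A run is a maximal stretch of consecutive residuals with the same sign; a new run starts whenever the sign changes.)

x=8: ŷ = 5 + 3·8 = 29; e = 29.5 − 29 = 0.5
x=10: ŷ = 5 + 3·10 = 35; e = 36 − 35 = 1
x=12: ŷ = 5 + 3·12 = 41; e = 38 − 41 = -3
x=14: ŷ = 5 + 3·14 = 47; e = 48.5 − 47 = 1.5
x=16: ŷ = 5 + 3·16 = 53; e = 52.5 − 53 = -0.5
x=18: ŷ = 5 + 3·18 = 59; e = 59.5 − 59 = 0.5
Signs: + + − + − +
Runs: +×2, −×1, +×1, −×1, +×1 → 5

5 runs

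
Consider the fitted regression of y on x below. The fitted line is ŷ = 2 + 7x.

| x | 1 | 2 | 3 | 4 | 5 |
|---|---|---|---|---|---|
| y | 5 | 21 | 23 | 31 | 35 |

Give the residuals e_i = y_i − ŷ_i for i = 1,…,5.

x=1: ŷ = 2 + 7·1 = 9; e = 5 − 9 = -4
x=2: ŷ = 2 + 7·2 = 16; e = 21 − 16 = 5
x=3: ŷ = 2 + 7·3 = 23; e = 23 − 23 = 0
x=4: ŷ = 2 + 7·4 = 30; e = 31 − 30 = 1
x=5: ŷ = 2 + 7·5 = 37; e = 35 − 37 = -2

-4, 5, 0, 1, -2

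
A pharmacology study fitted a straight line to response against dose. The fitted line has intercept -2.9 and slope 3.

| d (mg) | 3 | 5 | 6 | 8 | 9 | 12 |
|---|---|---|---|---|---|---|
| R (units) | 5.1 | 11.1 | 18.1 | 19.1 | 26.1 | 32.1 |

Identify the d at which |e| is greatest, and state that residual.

d = 6, e = 3

d=3: ŷ = -2.9 + 3·3 = 6.1; e = 5.1 − 6.1 = -1
d=5: ŷ = -2.9 + 3·5 = 12.1; e = 11.1 − 12.1 = -1
d=6: ŷ = -2.9 + 3·6 = 15.1; e = 18.1 − 15.1 = 3
d=8: ŷ = -2.9 + 3·8 = 21.1; e = 19.1 − 21.1 = -2
d=9: ŷ = -2.9 + 3·9 = 24.1; e = 26.1 − 24.1 = 2
d=12: ŷ = -2.9 + 3·12 = 33.1; e = 32.1 − 33.1 = -1
Largest |e| is 3 at d = 6, residual 3.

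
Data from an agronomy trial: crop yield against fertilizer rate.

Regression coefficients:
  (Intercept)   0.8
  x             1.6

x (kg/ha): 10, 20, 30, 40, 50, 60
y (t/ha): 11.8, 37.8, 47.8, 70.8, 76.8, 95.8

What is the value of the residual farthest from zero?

x=10: ŷ = 0.8 + 1.6·10 = 16.8; r = 11.8 − 16.8 = -5
x=20: ŷ = 0.8 + 1.6·20 = 32.8; r = 37.8 − 32.8 = 5
x=30: ŷ = 0.8 + 1.6·30 = 48.8; r = 47.8 − 48.8 = -1
x=40: ŷ = 0.8 + 1.6·40 = 64.8; r = 70.8 − 64.8 = 6
x=50: ŷ = 0.8 + 1.6·50 = 80.8; r = 76.8 − 80.8 = -4
x=60: ŷ = 0.8 + 1.6·60 = 96.8; r = 95.8 − 96.8 = -1
Largest |r| is 6 at x = 40, residual 6.

r = 6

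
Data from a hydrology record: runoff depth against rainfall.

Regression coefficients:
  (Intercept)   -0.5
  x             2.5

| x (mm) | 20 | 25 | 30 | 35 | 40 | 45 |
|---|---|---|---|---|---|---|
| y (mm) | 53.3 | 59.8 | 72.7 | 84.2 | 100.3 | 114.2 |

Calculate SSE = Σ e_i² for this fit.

SSE = 35.84

x=20: ŷ = -0.5 + 2.5·20 = 49.5; e = 53.3 − 49.5 = 3.8
x=25: ŷ = -0.5 + 2.5·25 = 62; e = 59.8 − 62 = -2.2
x=30: ŷ = -0.5 + 2.5·30 = 74.5; e = 72.7 − 74.5 = -1.8
x=35: ŷ = -0.5 + 2.5·35 = 87; e = 84.2 − 87 = -2.8
x=40: ŷ = -0.5 + 2.5·40 = 99.5; e = 100.3 − 99.5 = 0.8
x=45: ŷ = -0.5 + 2.5·45 = 112; e = 114.2 − 112 = 2.2
SSE = 14.44 + 4.84 + 3.24 + 7.84 + 0.64 + 4.84 = 35.84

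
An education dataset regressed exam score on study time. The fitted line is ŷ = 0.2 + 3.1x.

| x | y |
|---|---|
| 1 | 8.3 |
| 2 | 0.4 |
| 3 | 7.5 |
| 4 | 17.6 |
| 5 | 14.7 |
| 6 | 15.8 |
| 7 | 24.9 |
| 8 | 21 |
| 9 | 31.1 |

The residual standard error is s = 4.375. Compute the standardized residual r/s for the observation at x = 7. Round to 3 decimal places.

0.686

ŷ = 0.2 + 3.1·7 = 21.9
r = 24.9 − 21.9 = 3
r/s = 3 / 4.375 = 0.686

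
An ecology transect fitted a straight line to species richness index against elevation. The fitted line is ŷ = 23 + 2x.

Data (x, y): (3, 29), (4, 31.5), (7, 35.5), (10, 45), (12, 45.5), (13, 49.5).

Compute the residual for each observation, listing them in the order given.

x=3: ŷ = 23 + 2·3 = 29; e = 29 − 29 = 0
x=4: ŷ = 23 + 2·4 = 31; e = 31.5 − 31 = 0.5
x=7: ŷ = 23 + 2·7 = 37; e = 35.5 − 37 = -1.5
x=10: ŷ = 23 + 2·10 = 43; e = 45 − 43 = 2
x=12: ŷ = 23 + 2·12 = 47; e = 45.5 − 47 = -1.5
x=13: ŷ = 23 + 2·13 = 49; e = 49.5 − 49 = 0.5

0, 0.5, -1.5, 2, -1.5, 0.5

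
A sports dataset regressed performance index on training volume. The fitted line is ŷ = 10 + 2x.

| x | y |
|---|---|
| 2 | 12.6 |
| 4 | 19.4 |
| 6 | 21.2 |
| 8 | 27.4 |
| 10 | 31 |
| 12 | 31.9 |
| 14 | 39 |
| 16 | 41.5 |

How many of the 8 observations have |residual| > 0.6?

7

x=2: ŷ = 10 + 2·2 = 14; e = 12.6 − 14 = -1.4
x=4: ŷ = 10 + 2·4 = 18; e = 19.4 − 18 = 1.4
x=6: ŷ = 10 + 2·6 = 22; e = 21.2 − 22 = -0.8
x=8: ŷ = 10 + 2·8 = 26; e = 27.4 − 26 = 1.4
x=10: ŷ = 10 + 2·10 = 30; e = 31 − 30 = 1
x=12: ŷ = 10 + 2·12 = 34; e = 31.9 − 34 = -2.1
x=14: ŷ = 10 + 2·14 = 38; e = 39 − 38 = 1
x=16: ŷ = 10 + 2·16 = 42; e = 41.5 − 42 = -0.5
|e| > 0.6: x=2 (|e|=1.4), x=4 (|e|=1.4), x=6 (|e|=0.8), x=8 (|e|=1.4), x=10 (|e|=1), x=12 (|e|=2.1), x=14 (|e|=1) → 7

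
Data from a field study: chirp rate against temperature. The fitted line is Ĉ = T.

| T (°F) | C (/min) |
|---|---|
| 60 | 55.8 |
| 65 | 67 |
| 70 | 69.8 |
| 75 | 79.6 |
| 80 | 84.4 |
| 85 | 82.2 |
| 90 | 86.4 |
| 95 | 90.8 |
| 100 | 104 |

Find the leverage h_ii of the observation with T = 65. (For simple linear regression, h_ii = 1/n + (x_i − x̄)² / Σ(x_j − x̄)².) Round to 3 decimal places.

T̄ = (60 + 65 + 70 + 75 + 80 + 85 + 90 + 95 + 100)/9 = 80
Σ(T − T̄)² = 400 + 225 + 100 + 25 + 0 + 25 + 100 + 225 + 400 = 1500
h = 1/9 + (-15)²/1500 = 0.111111 + 0.15 = 0.261

h = 0.261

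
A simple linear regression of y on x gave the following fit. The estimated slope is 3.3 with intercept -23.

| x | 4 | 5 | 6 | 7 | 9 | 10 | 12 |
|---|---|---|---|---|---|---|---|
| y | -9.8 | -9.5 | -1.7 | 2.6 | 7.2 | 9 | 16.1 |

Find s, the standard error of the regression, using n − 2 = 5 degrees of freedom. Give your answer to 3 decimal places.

s = 1.949

x=4: ŷ = -23 + 3.3·4 = -9.8; e = -9.8 − (-9.8) = 0
x=5: ŷ = -23 + 3.3·5 = -6.5; e = -9.5 − (-6.5) = -3
x=6: ŷ = -23 + 3.3·6 = -3.2; e = -1.7 − (-3.2) = 1.5
x=7: ŷ = -23 + 3.3·7 = 0.1; e = 2.6 − 0.1 = 2.5
x=9: ŷ = -23 + 3.3·9 = 6.7; e = 7.2 − 6.7 = 0.5
x=10: ŷ = -23 + 3.3·10 = 10; e = 9 − 10 = -1
x=12: ŷ = -23 + 3.3·12 = 16.6; e = 16.1 − 16.6 = -0.5
SSE = 0 + 9 + 2.25 + 6.25 + 0.25 + 1 + 0.25 = 19
s = √(19/5) = √3.8 ≈ 1.949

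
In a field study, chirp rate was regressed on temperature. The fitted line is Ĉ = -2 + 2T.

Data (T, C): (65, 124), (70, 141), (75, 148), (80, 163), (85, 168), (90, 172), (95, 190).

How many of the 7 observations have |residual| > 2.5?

4

T=65: Ĉ = -2 + 2·65 = 128; e = 124 − 128 = -4
T=70: Ĉ = -2 + 2·70 = 138; e = 141 − 138 = 3
T=75: Ĉ = -2 + 2·75 = 148; e = 148 − 148 = 0
T=80: Ĉ = -2 + 2·80 = 158; e = 163 − 158 = 5
T=85: Ĉ = -2 + 2·85 = 168; e = 168 − 168 = 0
T=90: Ĉ = -2 + 2·90 = 178; e = 172 − 178 = -6
T=95: Ĉ = -2 + 2·95 = 188; e = 190 − 188 = 2
|e| > 2.5: T=65 (|e|=4), T=70 (|e|=3), T=80 (|e|=5), T=90 (|e|=6) → 4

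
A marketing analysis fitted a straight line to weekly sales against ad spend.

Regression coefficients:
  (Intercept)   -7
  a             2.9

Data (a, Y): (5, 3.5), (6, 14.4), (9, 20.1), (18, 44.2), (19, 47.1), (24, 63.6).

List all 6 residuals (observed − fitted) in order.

-4, 4, 1, -1, -1, 1

a=5: ŷ = -7 + 2.9·5 = 7.5; r = 3.5 − 7.5 = -4
a=6: ŷ = -7 + 2.9·6 = 10.4; r = 14.4 − 10.4 = 4
a=9: ŷ = -7 + 2.9·9 = 19.1; r = 20.1 − 19.1 = 1
a=18: ŷ = -7 + 2.9·18 = 45.2; r = 44.2 − 45.2 = -1
a=19: ŷ = -7 + 2.9·19 = 48.1; r = 47.1 − 48.1 = -1
a=24: ŷ = -7 + 2.9·24 = 62.6; r = 63.6 − 62.6 = 1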